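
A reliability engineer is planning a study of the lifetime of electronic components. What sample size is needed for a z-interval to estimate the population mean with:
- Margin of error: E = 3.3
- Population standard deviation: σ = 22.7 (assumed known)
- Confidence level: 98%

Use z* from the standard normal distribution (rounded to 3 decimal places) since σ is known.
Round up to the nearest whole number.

Using z* since population σ is known (z-interval formula).

For 98% confidence, z* = 2.326 (from standard normal table)

Sample size formula for z-interval: n = (z*σ/E)²

n = (2.326 × 22.7 / 3.3)²
  = (16.000061)²
  = 256.0019

Round up to the nearest whole number: n = 257

257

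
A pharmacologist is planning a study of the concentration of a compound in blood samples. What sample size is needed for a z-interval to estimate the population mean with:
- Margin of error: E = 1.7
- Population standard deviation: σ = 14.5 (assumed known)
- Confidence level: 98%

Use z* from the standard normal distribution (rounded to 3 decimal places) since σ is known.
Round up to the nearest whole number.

Using z* since population σ is known (z-interval formula).

For 98% confidence, z* = 2.326 (from standard normal table)

Sample size formula for z-interval: n = (z*σ/E)²

n = (2.326 × 14.5 / 1.7)²
  = (19.839412)²
  = 393.6023

Round up to the nearest whole number: n = 394

394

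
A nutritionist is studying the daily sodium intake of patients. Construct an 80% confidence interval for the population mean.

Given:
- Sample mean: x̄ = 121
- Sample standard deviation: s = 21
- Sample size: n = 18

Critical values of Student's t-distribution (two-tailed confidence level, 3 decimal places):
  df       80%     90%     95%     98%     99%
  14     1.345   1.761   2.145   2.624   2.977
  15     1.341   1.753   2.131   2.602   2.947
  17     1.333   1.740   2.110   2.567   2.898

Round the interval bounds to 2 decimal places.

The population standard deviation σ is unknown (only the sample standard deviation s is given), so use a t-interval with df = n - 1 = 18 - 1 = 17.

For 80% confidence with df = 17, t* = 1.333 (from t-table)

Standard error: SE = s/√n = 21/√18 = 4.949747

Margin of error: E = t* × SE = 1.333 × 4.949747 = 6.5980

T-interval: x̄ ± E = 121 ± 6.5980 = (114.4020, 127.5980)

Rounded to 2 decimal places:

(114.40, 127.60)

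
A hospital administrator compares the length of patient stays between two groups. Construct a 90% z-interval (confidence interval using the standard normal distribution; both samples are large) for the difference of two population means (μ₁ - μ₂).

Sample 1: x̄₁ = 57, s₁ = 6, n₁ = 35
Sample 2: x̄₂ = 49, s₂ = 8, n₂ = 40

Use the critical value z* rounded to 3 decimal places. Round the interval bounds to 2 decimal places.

Both samples are large (n₁ = 35 ≥ 30, n₂ = 40 ≥ 30), so a z-interval for the difference of means applies.

Point estimate: x̄₁ - x̄₂ = 57 - 49 = 8

Standard error: SE = √(s₁²/n₁ + s₂²/n₂)
= √(6²/35 + 8²/40)
= √(1.028571 + 1.600000)
= 1.621287

For 90% confidence, z* = 1.645 (from standard normal table)
Margin of error: E = z* × SE = 1.645 × 1.621287 = 2.6670

Z-interval: (x̄₁ - x̄₂) ± E = 8 ± 2.6670 = (5.3330, 10.6670)

Rounded to 2 decimal places:

(5.33, 10.67)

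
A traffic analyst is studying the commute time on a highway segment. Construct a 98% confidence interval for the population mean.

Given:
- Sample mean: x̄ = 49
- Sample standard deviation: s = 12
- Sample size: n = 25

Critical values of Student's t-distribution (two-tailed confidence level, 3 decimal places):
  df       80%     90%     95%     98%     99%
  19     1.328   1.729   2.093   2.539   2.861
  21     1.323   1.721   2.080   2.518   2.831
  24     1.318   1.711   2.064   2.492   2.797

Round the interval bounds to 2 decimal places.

The population standard deviation σ is unknown (only the sample standard deviation s is given), so use a t-interval with df = n - 1 = 25 - 1 = 24.

For 98% confidence with df = 24, t* = 2.492 (from t-table)

Standard error: SE = s/√n = 12/√25 = 2.400000

Margin of error: E = t* × SE = 2.492 × 2.400000 = 5.9808

T-interval: x̄ ± E = 49 ± 5.9808 = (43.0192, 54.9808)

Rounded to 2 decimal places:

(43.02, 54.98)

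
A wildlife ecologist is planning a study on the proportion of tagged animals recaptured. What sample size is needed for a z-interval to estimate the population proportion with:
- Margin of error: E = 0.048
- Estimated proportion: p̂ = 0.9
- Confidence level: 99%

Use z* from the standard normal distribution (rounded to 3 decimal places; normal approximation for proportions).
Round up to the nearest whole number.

Using z* for proportion z-interval (normal approximation).

For 99% confidence, z* = 2.576 (from standard normal table)

Sample size formula for proportion z-interval: n = z*²p̂(1-p̂)/E²

n = 2.576² × 0.9 × 0.1 / 0.048²
  = 6.635776 × 0.09 / 0.002304
  = 259.2100

Round up to the nearest whole number: n = 260

260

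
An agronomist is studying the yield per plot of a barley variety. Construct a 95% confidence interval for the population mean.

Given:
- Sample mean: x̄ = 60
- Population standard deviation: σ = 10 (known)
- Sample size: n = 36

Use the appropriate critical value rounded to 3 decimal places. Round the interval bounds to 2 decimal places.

The population standard deviation σ is known, so use a z-interval (standard normal critical value).

For 95% confidence, z* = 1.96 (from standard normal table)

Standard error: SE = σ/√n = 10/√36 = 1.666667

Margin of error: E = z* × SE = 1.96 × 1.666667 = 3.2667

Z-interval: x̄ ± E = 60 ± 3.2667 = (56.7333, 63.2667)

Rounded to 2 decimal places:

(56.73, 63.27)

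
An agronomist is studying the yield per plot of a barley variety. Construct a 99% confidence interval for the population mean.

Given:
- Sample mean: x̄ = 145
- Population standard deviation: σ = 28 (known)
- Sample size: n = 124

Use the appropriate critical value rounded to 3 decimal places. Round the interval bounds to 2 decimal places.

The population standard deviation σ is known, so use a z-interval (standard normal critical value).

For 99% confidence, z* = 2.576 (from standard normal table)

Standard error: SE = σ/√n = 28/√124 = 2.514474

Margin of error: E = z* × SE = 2.576 × 2.514474 = 6.4773

Z-interval: x̄ ± E = 145 ± 6.4773 = (138.5227, 151.4773)

Rounded to 2 decimal places:

(138.52, 151.48)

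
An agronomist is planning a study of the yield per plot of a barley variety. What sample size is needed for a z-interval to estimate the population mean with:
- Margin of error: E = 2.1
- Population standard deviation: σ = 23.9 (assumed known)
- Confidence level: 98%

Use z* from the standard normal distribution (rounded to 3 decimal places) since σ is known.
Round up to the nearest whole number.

Using z* since population σ is known (z-interval formula).

For 98% confidence, z* = 2.326 (from standard normal table)

Sample size formula for z-interval: n = (z*σ/E)²

n = (2.326 × 23.9 / 2.1)²
  = (26.472095)²
  = 700.7718

Round up to the nearest whole number: n = 701

701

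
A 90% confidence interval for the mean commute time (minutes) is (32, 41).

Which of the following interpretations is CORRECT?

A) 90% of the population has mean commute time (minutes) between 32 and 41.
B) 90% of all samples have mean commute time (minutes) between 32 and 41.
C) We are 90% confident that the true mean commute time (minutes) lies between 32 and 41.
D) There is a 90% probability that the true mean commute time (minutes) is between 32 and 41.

A confidence interval represents our confidence in the procedure, not a probability statement about the parameter.

Key concept: If we repeated this sampling process many times and computed a 90% CI each time, about 90% of those intervals would contain the true population parameter.

For this specific interval (32, 41):
- Midpoint (point estimate): 36.5
- Margin of error: 4.5

The correct interpretation is the one stating confidence that the true parameter lies in the interval — option C.

C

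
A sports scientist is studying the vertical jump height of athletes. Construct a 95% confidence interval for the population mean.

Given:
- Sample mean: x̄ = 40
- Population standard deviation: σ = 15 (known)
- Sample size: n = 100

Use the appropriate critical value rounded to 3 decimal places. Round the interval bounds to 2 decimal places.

The population standard deviation σ is known, so use a z-interval (standard normal critical value).

For 95% confidence, z* = 1.96 (from standard normal table)

Standard error: SE = σ/√n = 15/√100 = 1.500000

Margin of error: E = z* × SE = 1.96 × 1.500000 = 2.9400

Z-interval: x̄ ± E = 40 ± 2.9400 = (37.0600, 42.9400)

Rounded to 2 decimal places:

(37.06, 42.94)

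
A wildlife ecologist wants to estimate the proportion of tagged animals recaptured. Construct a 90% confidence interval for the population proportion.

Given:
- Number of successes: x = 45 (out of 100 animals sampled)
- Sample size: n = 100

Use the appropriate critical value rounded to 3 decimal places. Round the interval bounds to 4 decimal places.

Sample proportion: p̂ = 45/100 = 0.450000

Check conditions for normal approximation:
  np̂ = 45 ≥ 10 ✓
  n(1-p̂) = 55 ≥ 10 ✓

The sample is large enough, so use a z-interval (normal approximation) for the proportion.

For 90% confidence, z* = 1.645 (from standard normal table)

Standard error: SE = √(p̂(1-p̂)/n) = √(0.450000×0.550000/100) = 0.04974937

Margin of error: E = z* × SE = 1.645 × 0.04974937 = 0.081838

Z-interval: p̂ ± E = 0.450000 ± 0.081838 = (0.368162, 0.531838)

Rounded to 4 decimal places:

(0.3682, 0.5318)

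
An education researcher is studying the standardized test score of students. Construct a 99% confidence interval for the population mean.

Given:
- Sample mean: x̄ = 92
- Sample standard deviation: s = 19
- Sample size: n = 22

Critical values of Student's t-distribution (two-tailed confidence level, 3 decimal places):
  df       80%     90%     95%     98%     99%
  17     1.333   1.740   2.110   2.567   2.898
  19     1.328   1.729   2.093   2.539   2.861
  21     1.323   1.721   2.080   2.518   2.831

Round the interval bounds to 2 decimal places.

The population standard deviation σ is unknown (only the sample standard deviation s is given), so use a t-interval with df = n - 1 = 22 - 1 = 21.

For 99% confidence with df = 21, t* = 2.831 (from t-table)

Standard error: SE = s/√n = 19/√22 = 4.050814

Margin of error: E = t* × SE = 2.831 × 4.050814 = 11.4679

T-interval: x̄ ± E = 92 ± 11.4679 = (80.5321, 103.4679)

Rounded to 2 decimal places:

(80.53, 103.47)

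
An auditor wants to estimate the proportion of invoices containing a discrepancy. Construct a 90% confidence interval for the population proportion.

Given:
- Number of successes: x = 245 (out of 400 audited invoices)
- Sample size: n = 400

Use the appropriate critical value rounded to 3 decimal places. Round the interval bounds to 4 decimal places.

Sample proportion: p̂ = 245/400 = 0.612500

Check conditions for normal approximation:
  np̂ = 245 ≥ 10 ✓
  n(1-p̂) = 155 ≥ 10 ✓

The sample is large enough, so use a z-interval (normal approximation) for the proportion.

For 90% confidence, z* = 1.645 (from standard normal table)

Standard error: SE = √(p̂(1-p̂)/n) = √(0.612500×0.387500/400) = 0.02435897

Margin of error: E = z* × SE = 1.645 × 0.02435897 = 0.040071

Z-interval: p̂ ± E = 0.612500 ± 0.040071 = (0.572429, 0.652571)

Rounded to 4 decimal places:

(0.5724, 0.6526)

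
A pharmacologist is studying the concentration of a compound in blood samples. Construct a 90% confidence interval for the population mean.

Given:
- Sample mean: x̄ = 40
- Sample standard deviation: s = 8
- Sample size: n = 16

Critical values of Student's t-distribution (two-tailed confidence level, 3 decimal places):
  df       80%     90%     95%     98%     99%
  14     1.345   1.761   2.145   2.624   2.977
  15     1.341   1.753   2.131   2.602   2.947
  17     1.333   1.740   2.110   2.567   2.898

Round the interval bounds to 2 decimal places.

The population standard deviation σ is unknown (only the sample standard deviation s is given), so use a t-interval with df = n - 1 = 16 - 1 = 15.

For 90% confidence with df = 15, t* = 1.753 (from t-table)

Standard error: SE = s/√n = 8/√16 = 2.000000

Margin of error: E = t* × SE = 1.753 × 2.000000 = 3.5060

T-interval: x̄ ± E = 40 ± 3.5060 = (36.4940, 43.5060)

Rounded to 2 decimal places:

(36.49, 43.51)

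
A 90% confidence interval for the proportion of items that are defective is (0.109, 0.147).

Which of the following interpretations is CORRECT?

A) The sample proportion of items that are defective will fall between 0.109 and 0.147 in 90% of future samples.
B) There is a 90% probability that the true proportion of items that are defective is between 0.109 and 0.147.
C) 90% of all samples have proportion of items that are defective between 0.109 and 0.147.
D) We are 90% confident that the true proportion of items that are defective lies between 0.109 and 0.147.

A confidence interval represents our confidence in the procedure, not a probability statement about the parameter.

Key concept: If we repeated this sampling process many times and computed a 90% CI each time, about 90% of those intervals would contain the true population parameter.

For this specific interval (0.109, 0.147):
- Midpoint (point estimate): 0.128
- Margin of error: 0.019

The correct interpretation is the one stating confidence that the true parameter lies in the interval — option D.

D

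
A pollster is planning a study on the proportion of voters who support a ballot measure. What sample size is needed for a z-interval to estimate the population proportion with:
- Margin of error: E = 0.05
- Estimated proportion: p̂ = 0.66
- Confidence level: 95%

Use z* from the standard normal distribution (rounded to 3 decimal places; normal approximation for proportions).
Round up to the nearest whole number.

Using z* for proportion z-interval (normal approximation).

For 95% confidence, z* = 1.96 (from standard normal table)

Sample size formula for proportion z-interval: n = z*²p̂(1-p̂)/E²

n = 1.96² × 0.66 × 0.34 / 0.05²
  = 3.8416 × 0.2244 / 0.0025
  = 344.8220

Round up to the nearest whole number: n = 345

345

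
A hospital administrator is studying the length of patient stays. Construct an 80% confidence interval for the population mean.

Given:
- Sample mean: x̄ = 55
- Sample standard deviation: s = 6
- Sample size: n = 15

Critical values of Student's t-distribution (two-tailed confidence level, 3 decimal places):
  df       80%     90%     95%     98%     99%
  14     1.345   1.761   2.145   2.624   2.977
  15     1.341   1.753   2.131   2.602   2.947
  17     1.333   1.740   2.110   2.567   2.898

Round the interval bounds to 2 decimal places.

The population standard deviation σ is unknown (only the sample standard deviation s is given), so use a t-interval with df = n - 1 = 15 - 1 = 14.

For 80% confidence with df = 14, t* = 1.345 (from t-table)

Standard error: SE = s/√n = 6/√15 = 1.549193

Margin of error: E = t* × SE = 1.345 × 1.549193 = 2.0837

T-interval: x̄ ± E = 55 ± 2.0837 = (52.9163, 57.0837)

Rounded to 2 decimal places:

(52.92, 57.08)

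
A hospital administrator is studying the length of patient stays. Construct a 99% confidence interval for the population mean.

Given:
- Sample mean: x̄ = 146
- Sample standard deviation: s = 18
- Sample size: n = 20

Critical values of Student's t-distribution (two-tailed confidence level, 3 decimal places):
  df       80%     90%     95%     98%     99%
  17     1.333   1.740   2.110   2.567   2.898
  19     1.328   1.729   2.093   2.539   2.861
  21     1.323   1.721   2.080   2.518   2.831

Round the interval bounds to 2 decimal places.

The population standard deviation σ is unknown (only the sample standard deviation s is given), so use a t-interval with df = n - 1 = 20 - 1 = 19.

For 99% confidence with df = 19, t* = 2.861 (from t-table)

Standard error: SE = s/√n = 18/√20 = 4.024922

Margin of error: E = t* × SE = 2.861 × 4.024922 = 11.5153

T-interval: x̄ ± E = 146 ± 11.5153 = (134.4847, 157.5153)

Rounded to 2 decimal places:

(134.48, 157.52)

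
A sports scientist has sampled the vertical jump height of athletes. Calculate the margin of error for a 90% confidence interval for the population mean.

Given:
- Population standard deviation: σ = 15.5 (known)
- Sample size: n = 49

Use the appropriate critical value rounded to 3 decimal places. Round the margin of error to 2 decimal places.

The population standard deviation σ is known, so use the z-interval margin of error formula.

For 90% confidence, z* = 1.645 (from standard normal table)

Margin of error formula for z-interval: E = z* × σ/√n

E = 1.645 × 15.5/√49
  = 1.645 × 2.214286
  = 3.6425

Rounded to 2 decimal places:

3.64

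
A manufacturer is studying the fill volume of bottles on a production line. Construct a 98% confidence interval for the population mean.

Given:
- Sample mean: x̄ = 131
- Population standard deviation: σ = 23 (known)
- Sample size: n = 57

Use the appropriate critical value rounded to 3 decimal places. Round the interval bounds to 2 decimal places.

The population standard deviation σ is known, so use a z-interval (standard normal critical value).

For 98% confidence, z* = 2.326 (from standard normal table)

Standard error: SE = σ/√n = 23/√57 = 3.046424

Margin of error: E = z* × SE = 2.326 × 3.046424 = 7.0860

Z-interval: x̄ ± E = 131 ± 7.0860 = (123.9140, 138.0860)

Rounded to 2 decimal places:

(123.91, 138.09)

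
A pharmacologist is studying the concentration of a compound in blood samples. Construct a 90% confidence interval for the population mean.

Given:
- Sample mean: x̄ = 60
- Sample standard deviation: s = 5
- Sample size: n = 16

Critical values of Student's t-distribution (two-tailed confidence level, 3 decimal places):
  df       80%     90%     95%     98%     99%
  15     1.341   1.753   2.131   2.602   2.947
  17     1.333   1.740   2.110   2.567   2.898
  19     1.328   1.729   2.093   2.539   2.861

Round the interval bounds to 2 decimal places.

The population standard deviation σ is unknown (only the sample standard deviation s is given), so use a t-interval with df = n - 1 = 16 - 1 = 15.

For 90% confidence with df = 15, t* = 1.753 (from t-table)

Standard error: SE = s/√n = 5/√16 = 1.250000

Margin of error: E = t* × SE = 1.753 × 1.250000 = 2.1912

T-interval: x̄ ± E = 60 ± 2.1912 = (57.8088, 62.1912)

Rounded to 2 decimal places:

(57.81, 62.19)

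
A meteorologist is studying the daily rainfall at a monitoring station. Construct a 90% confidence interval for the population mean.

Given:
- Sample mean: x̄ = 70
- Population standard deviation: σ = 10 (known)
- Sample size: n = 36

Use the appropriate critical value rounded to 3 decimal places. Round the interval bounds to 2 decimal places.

The population standard deviation σ is known, so use a z-interval (standard normal critical value).

For 90% confidence, z* = 1.645 (from standard normal table)

Standard error: SE = σ/√n = 10/√36 = 1.666667

Margin of error: E = z* × SE = 1.645 × 1.666667 = 2.7417

Z-interval: x̄ ± E = 70 ± 2.7417 = (67.2583, 72.7417)

Rounded to 2 decimal places:

(67.26, 72.74)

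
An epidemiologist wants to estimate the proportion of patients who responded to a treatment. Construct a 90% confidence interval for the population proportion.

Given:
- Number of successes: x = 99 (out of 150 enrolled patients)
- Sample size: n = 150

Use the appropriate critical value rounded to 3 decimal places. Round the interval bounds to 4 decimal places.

Sample proportion: p̂ = 99/150 = 0.660000

Check conditions for normal approximation:
  np̂ = 99 ≥ 10 ✓
  n(1-p̂) = 51 ≥ 10 ✓

The sample is large enough, so use a z-interval (normal approximation) for the proportion.

For 90% confidence, z* = 1.645 (from standard normal table)

Standard error: SE = √(p̂(1-p̂)/n) = √(0.660000×0.340000/150) = 0.03867816

Margin of error: E = z* × SE = 1.645 × 0.03867816 = 0.063626

Z-interval: p̂ ± E = 0.660000 ± 0.063626 = (0.596374, 0.723626)

Rounded to 4 decimal places:

(0.5964, 0.7236)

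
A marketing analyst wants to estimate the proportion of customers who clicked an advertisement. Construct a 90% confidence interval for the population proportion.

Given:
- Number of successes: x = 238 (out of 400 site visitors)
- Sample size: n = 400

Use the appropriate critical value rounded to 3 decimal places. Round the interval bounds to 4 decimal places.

Sample proportion: p̂ = 238/400 = 0.595000

Check conditions for normal approximation:
  np̂ = 238 ≥ 10 ✓
  n(1-p̂) = 162 ≥ 10 ✓

The sample is large enough, so use a z-interval (normal approximation) for the proportion.

For 90% confidence, z* = 1.645 (from standard normal table)

Standard error: SE = √(p̂(1-p̂)/n) = √(0.595000×0.405000/400) = 0.02454460

Margin of error: E = z* × SE = 1.645 × 0.02454460 = 0.040376

Z-interval: p̂ ± E = 0.595000 ± 0.040376 = (0.554624, 0.635376)

Rounded to 4 decimal places:

(0.5546, 0.6354)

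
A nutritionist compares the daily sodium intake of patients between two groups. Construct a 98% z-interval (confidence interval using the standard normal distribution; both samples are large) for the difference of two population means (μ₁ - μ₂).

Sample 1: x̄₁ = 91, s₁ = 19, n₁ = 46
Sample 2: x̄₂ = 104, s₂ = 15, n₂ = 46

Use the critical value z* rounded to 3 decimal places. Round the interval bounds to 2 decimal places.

Both samples are large (n₁ = 46 ≥ 30, n₂ = 46 ≥ 30), so a z-interval for the difference of means applies.

Point estimate: x̄₁ - x̄₂ = 91 - 104 = -13

Standard error: SE = √(s₁²/n₁ + s₂²/n₂)
= √(19²/46 + 15²/46)
= √(7.847826 + 4.891304)
= 3.569192

For 98% confidence, z* = 2.326 (from standard normal table)
Margin of error: E = z* × SE = 2.326 × 3.569192 = 8.3019

Z-interval: (x̄₁ - x̄₂) ± E = -13 ± 8.3019 = (-21.3019, -4.6981)

Rounded to 2 decimal places:

(-21.30, -4.70)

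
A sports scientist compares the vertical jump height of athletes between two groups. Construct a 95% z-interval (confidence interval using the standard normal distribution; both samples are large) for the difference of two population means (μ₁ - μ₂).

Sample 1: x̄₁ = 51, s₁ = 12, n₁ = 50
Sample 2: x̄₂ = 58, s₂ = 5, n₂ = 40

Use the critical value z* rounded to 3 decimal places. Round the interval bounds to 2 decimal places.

Both samples are large (n₁ = 50 ≥ 30, n₂ = 40 ≥ 30), so a z-interval for the difference of means applies.

Point estimate: x̄₁ - x̄₂ = 51 - 58 = -7

Standard error: SE = √(s₁²/n₁ + s₂²/n₂)
= √(12²/50 + 5²/40)
= √(2.880000 + 0.625000)
= 1.872165

For 95% confidence, z* = 1.96 (from standard normal table)
Margin of error: E = z* × SE = 1.96 × 1.872165 = 3.6694

Z-interval: (x̄₁ - x̄₂) ± E = -7 ± 3.6694 = (-10.6694, -3.3306)

Rounded to 2 decimal places:

(-10.67, -3.33)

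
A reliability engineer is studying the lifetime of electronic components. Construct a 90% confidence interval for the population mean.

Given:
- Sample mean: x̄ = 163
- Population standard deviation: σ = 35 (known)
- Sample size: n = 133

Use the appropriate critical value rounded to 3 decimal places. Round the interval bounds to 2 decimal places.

The population standard deviation σ is known, so use a z-interval (standard normal critical value).

For 90% confidence, z* = 1.645 (from standard normal table)

Standard error: SE = σ/√n = 35/√133 = 3.034885

Margin of error: E = z* × SE = 1.645 × 3.034885 = 4.9924

Z-interval: x̄ ± E = 163 ± 4.9924 = (158.0076, 167.9924)

Rounded to 2 decimal places:

(158.01, 167.99)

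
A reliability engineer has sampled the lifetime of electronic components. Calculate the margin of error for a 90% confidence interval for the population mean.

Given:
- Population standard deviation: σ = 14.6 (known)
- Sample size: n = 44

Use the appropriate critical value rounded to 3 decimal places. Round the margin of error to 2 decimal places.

The population standard deviation σ is known, so use the z-interval margin of error formula.

For 90% confidence, z* = 1.645 (from standard normal table)

Margin of error formula for z-interval: E = z* × σ/√n

E = 1.645 × 14.6/√44
  = 1.645 × 2.201033
  = 3.6207

Rounded to 2 decimal places:

3.62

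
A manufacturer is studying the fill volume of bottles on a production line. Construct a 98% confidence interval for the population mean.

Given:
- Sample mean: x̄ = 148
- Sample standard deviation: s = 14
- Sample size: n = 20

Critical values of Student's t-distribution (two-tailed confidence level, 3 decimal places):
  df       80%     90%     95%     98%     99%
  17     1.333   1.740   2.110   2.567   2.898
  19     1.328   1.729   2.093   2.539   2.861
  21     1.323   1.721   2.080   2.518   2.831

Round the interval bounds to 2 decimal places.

The population standard deviation σ is unknown (only the sample standard deviation s is given), so use a t-interval with df = n - 1 = 20 - 1 = 19.

For 98% confidence with df = 19, t* = 2.539 (from t-table)

Standard error: SE = s/√n = 14/√20 = 3.130495

Margin of error: E = t* × SE = 2.539 × 3.130495 = 7.9483

T-interval: x̄ ± E = 148 ± 7.9483 = (140.0517, 155.9483)

Rounded to 2 decimal places:

(140.05, 155.95)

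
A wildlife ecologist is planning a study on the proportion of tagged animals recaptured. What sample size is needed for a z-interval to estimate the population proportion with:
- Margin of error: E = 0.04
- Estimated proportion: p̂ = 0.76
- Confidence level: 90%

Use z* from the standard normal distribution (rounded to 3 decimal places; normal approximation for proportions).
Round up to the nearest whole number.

Using z* for proportion z-interval (normal approximation).

For 90% confidence, z* = 1.645 (from standard normal table)

Sample size formula for proportion z-interval: n = z*²p̂(1-p̂)/E²

n = 1.645² × 0.76 × 0.24 / 0.04²
  = 2.706025 × 0.1824 / 0.0016
  = 308.4869

Round up to the nearest whole number: n = 309

309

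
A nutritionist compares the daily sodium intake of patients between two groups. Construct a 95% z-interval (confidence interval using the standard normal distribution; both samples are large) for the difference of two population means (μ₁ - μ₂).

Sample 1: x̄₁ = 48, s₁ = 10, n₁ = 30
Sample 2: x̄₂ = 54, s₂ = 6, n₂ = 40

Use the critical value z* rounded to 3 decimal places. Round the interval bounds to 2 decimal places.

Both samples are large (n₁ = 30 ≥ 30, n₂ = 40 ≥ 30), so a z-interval for the difference of means applies.

Point estimate: x̄₁ - x̄₂ = 48 - 54 = -6

Standard error: SE = √(s₁²/n₁ + s₂²/n₂)
= √(10²/30 + 6²/40)
= √(3.333333 + 0.900000)
= 2.057507

For 95% confidence, z* = 1.96 (from standard normal table)
Margin of error: E = z* × SE = 1.96 × 2.057507 = 4.0327

Z-interval: (x̄₁ - x̄₂) ± E = -6 ± 4.0327 = (-10.0327, -1.9673)

Rounded to 2 decimal places:

(-10.03, -1.97)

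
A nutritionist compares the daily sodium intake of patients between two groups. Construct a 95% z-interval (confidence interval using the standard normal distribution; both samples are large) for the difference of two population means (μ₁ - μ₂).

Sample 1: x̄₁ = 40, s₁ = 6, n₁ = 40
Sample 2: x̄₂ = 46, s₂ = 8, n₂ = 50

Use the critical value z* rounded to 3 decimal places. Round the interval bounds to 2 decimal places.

Both samples are large (n₁ = 40 ≥ 30, n₂ = 50 ≥ 30), so a z-interval for the difference of means applies.

Point estimate: x̄₁ - x̄₂ = 40 - 46 = -6

Standard error: SE = √(s₁²/n₁ + s₂²/n₂)
= √(6²/40 + 8²/50)
= √(0.900000 + 1.280000)
= 1.476482

For 95% confidence, z* = 1.96 (from standard normal table)
Margin of error: E = z* × SE = 1.96 × 1.476482 = 2.8939

Z-interval: (x̄₁ - x̄₂) ± E = -6 ± 2.8939 = (-8.8939, -3.1061)

Rounded to 2 decimal places:

(-8.89, -3.11)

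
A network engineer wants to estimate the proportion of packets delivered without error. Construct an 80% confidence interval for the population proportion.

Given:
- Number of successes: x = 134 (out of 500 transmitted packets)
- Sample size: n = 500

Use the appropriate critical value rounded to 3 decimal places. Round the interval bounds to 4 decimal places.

Sample proportion: p̂ = 134/500 = 0.268000

Check conditions for normal approximation:
  np̂ = 134 ≥ 10 ✓
  n(1-p̂) = 366 ≥ 10 ✓

The sample is large enough, so use a z-interval (normal approximation) for the proportion.

For 80% confidence, z* = 1.282 (from standard normal table)

Standard error: SE = √(p̂(1-p̂)/n) = √(0.268000×0.732000/500) = 0.01980788

Margin of error: E = z* × SE = 1.282 × 0.01980788 = 0.025394

Z-interval: p̂ ± E = 0.268000 ± 0.025394 = (0.242606, 0.293394)

Rounded to 4 decimal places:

(0.2426, 0.2934)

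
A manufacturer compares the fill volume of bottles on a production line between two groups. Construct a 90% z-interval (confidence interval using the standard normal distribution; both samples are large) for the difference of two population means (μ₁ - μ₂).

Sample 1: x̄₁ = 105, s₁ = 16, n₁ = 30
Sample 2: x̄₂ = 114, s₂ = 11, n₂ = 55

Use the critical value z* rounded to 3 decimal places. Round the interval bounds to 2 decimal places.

Both samples are large (n₁ = 30 ≥ 30, n₂ = 55 ≥ 30), so a z-interval for the difference of means applies.

Point estimate: x̄₁ - x̄₂ = 105 - 114 = -9

Standard error: SE = √(s₁²/n₁ + s₂²/n₂)
= √(16²/30 + 11²/55)
= √(8.533333 + 2.200000)
= 3.276177

For 90% confidence, z* = 1.645 (from standard normal table)
Margin of error: E = z* × SE = 1.645 × 3.276177 = 5.3893

Z-interval: (x̄₁ - x̄₂) ± E = -9 ± 5.3893 = (-14.3893, -3.6107)

Rounded to 2 decimal places:

(-14.39, -3.61)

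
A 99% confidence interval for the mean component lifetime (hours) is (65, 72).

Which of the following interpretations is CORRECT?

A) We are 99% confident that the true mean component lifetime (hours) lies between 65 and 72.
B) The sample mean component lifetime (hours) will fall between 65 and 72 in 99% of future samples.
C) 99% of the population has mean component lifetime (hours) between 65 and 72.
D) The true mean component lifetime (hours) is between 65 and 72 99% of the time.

A confidence interval represents our confidence in the procedure, not a probability statement about the parameter.

Key concept: If we repeated this sampling process many times and computed a 99% CI each time, about 99% of those intervals would contain the true population parameter.

For this specific interval (65, 72):
- Midpoint (point estimate): 68.5
- Margin of error: 3.5

The correct interpretation is the one stating confidence that the true parameter lies in the interval — option A.

A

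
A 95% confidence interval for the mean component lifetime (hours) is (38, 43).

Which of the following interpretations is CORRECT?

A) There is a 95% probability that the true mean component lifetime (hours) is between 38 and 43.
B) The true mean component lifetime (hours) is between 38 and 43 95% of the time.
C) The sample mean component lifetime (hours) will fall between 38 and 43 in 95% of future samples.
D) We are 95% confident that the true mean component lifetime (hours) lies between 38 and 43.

A confidence interval represents our confidence in the procedure, not a probability statement about the parameter.

Key concept: If we repeated this sampling process many times and computed a 95% CI each time, about 95% of those intervals would contain the true population parameter.

For this specific interval (38, 43):
- Midpoint (point estimate): 40.5
- Margin of error: 2.5

The correct interpretation is the one stating confidence that the true parameter lies in the interval — option D.

D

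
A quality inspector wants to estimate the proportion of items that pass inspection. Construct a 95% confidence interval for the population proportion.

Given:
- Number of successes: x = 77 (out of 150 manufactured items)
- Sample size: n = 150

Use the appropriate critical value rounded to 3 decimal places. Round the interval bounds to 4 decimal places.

Sample proportion: p̂ = 77/150 = 0.513333

Check conditions for normal approximation:
  np̂ = 77 ≥ 10 ✓
  n(1-p̂) = 73 ≥ 10 ✓

The sample is large enough, so use a z-interval (normal approximation) for the proportion.

For 95% confidence, z* = 1.96 (from standard normal table)

Standard error: SE = √(p̂(1-p̂)/n) = √(0.513333×0.486667/150) = 0.04081031

Margin of error: E = z* × SE = 1.96 × 0.04081031 = 0.079988

Z-interval: p̂ ± E = 0.513333 ± 0.079988 = (0.433345, 0.593322)

Rounded to 4 decimal places:

(0.4333, 0.5933)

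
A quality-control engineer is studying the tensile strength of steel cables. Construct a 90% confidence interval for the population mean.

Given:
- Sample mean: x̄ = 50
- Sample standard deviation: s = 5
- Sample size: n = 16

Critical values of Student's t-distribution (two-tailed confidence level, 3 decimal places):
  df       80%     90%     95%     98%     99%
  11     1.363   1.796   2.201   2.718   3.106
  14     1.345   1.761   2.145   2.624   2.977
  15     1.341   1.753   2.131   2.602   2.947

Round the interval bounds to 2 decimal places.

The population standard deviation σ is unknown (only the sample standard deviation s is given), so use a t-interval with df = n - 1 = 16 - 1 = 15.

For 90% confidence with df = 15, t* = 1.753 (from t-table)

Standard error: SE = s/√n = 5/√16 = 1.250000

Margin of error: E = t* × SE = 1.753 × 1.250000 = 2.1912

T-interval: x̄ ± E = 50 ± 2.1912 = (47.8088, 52.1912)

Rounded to 2 decimal places:

(47.81, 52.19)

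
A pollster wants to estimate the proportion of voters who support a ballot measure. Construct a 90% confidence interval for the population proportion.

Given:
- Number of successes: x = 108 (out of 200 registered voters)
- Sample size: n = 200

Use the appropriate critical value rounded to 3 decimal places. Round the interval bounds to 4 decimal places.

Sample proportion: p̂ = 108/200 = 0.540000

Check conditions for normal approximation:
  np̂ = 108 ≥ 10 ✓
  n(1-p̂) = 92 ≥ 10 ✓

The sample is large enough, so use a z-interval (normal approximation) for the proportion.

For 90% confidence, z* = 1.645 (from standard normal table)

Standard error: SE = √(p̂(1-p̂)/n) = √(0.540000×0.460000/200) = 0.03524202

Margin of error: E = z* × SE = 1.645 × 0.03524202 = 0.057973

Z-interval: p̂ ± E = 0.540000 ± 0.057973 = (0.482027, 0.597973)

Rounded to 4 decimal places:

(0.4820, 0.5980)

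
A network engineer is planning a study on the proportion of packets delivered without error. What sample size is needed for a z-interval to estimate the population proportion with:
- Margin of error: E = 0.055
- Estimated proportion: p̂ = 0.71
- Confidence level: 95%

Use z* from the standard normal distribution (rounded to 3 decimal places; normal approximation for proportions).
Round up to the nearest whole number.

Using z* for proportion z-interval (normal approximation).

For 95% confidence, z* = 1.96 (from standard normal table)

Sample size formula for proportion z-interval: n = z*²p̂(1-p̂)/E²

n = 1.96² × 0.71 × 0.29 / 0.055²
  = 3.8416 × 0.2059 / 0.003025
  = 261.4828

Round up to the nearest whole number: n = 262

262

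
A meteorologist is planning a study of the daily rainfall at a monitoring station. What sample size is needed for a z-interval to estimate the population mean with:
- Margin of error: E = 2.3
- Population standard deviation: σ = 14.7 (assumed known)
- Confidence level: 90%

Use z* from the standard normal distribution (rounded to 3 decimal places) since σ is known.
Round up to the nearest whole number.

Using z* since population σ is known (z-interval formula).

For 90% confidence, z* = 1.645 (from standard normal table)

Sample size formula for z-interval: n = (z*σ/E)²

n = (1.645 × 14.7 / 2.3)²
  = (10.513696)²
  = 110.5378

Round up to the nearest whole number: n = 111

111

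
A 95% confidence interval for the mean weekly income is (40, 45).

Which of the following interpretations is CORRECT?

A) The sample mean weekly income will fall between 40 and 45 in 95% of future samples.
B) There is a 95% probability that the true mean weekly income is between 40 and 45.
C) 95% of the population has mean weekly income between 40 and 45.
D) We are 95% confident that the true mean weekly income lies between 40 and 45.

A confidence interval represents our confidence in the procedure, not a probability statement about the parameter.

Key concept: If we repeated this sampling process many times and computed a 95% CI each time, about 95% of those intervals would contain the true population parameter.

For this specific interval (40, 45):
- Midpoint (point estimate): 42.5
- Margin of error: 2.5

The correct interpretation is the one stating confidence that the true parameter lies in the interval — option D.

D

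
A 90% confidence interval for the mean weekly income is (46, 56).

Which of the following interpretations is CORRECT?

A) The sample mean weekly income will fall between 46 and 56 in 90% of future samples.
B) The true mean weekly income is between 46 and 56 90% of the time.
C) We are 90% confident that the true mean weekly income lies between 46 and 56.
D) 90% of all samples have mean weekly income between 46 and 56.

A confidence interval represents our confidence in the procedure, not a probability statement about the parameter.

Key concept: If we repeated this sampling process many times and computed a 90% CI each time, about 90% of those intervals would contain the true population parameter.

For this specific interval (46, 56):
- Midpoint (point estimate): 51
- Margin of error: 5

The correct interpretation is the one stating confidence that the true parameter lies in the interval — option C.

C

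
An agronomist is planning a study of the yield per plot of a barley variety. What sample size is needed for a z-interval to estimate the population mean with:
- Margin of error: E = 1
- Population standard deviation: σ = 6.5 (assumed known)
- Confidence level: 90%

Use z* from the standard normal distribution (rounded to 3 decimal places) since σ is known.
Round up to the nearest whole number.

Using z* since population σ is known (z-interval formula).

For 90% confidence, z* = 1.645 (from standard normal table)

Sample size formula for z-interval: n = (z*σ/E)²

n = (1.645 × 6.5 / 1)²
  = (10.692500)²
  = 114.3296

Round up to the nearest whole number: n = 115

115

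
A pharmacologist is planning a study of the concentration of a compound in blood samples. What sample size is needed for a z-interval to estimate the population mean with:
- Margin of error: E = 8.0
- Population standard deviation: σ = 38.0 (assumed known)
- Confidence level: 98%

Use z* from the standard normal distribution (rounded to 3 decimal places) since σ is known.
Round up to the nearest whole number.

Using z* since population σ is known (z-interval formula).

For 98% confidence, z* = 2.326 (from standard normal table)

Sample size formula for z-interval: n = (z*σ/E)²

n = (2.326 × 38.0 / 8.0)²
  = (11.048500)²
  = 122.0694

Round up to the nearest whole number: n = 123

123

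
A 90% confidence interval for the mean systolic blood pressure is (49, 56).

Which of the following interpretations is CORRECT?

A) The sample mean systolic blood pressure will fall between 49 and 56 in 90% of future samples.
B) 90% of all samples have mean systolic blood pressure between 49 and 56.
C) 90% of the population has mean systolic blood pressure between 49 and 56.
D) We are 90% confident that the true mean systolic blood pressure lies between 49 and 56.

A confidence interval represents our confidence in the procedure, not a probability statement about the parameter.

Key concept: If we repeated this sampling process many times and computed a 90% CI each time, about 90% of those intervals would contain the true population parameter.

For this specific interval (49, 56):
- Midpoint (point estimate): 52.5
- Margin of error: 3.5

The correct interpretation is the one stating confidence that the true parameter lies in the interval — option D.

D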